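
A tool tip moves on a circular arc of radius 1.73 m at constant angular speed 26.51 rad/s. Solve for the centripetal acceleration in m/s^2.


a_c = omega^2 * r = 26.51^2 * 1.73 = 1215.8096

1215.8096 m/s^2


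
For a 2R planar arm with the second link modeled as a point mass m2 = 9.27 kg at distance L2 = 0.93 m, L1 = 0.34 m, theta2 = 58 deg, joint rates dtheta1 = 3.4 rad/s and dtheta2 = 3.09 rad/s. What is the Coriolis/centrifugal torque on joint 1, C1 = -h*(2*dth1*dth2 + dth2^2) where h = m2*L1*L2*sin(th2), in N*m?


h = m2*L1*L2*sin(th2) = 9.27*0.34*0.93*sin(58 deg) = 2.485777
C1 = -h*(2*3.4*3.09 + 3.09^2) = -2.485777*30.5601 = -75.9656

-75.9656 N*m


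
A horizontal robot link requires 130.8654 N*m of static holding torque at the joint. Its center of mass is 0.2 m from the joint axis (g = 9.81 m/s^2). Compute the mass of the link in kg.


m = tau / (g*L) = 130.8654 / (9.81 * 0.2) = 66.7000

66.7000 kg


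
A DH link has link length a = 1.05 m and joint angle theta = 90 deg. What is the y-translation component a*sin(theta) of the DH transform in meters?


a*sin(theta) = 1.05*sin(90 deg) = 1.0500

1.0500 m


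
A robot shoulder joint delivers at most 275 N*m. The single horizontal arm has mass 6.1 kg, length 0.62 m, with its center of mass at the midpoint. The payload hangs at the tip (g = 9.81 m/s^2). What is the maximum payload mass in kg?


tau_arm = m_arm*g*(L/2) = 6.1*9.81*0.62/2 = 18.5507 N*m
tau_payload = tau_max - tau_arm = 275 - 18.5507 = 256.4493
m_payload = tau_payload / (g*L) = 256.4493 / (9.81*0.62) = 42.1639

42.1639 kg


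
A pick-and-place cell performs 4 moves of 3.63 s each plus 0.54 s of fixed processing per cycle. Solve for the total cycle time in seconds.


T = 4*3.63 + 0.54 = 15.0600

15.0600 s


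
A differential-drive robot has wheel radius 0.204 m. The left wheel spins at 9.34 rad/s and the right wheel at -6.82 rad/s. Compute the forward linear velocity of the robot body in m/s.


v = r*(wR + wL)/2 = 0.204*(-6.82 + 9.34)/2 = 0.2570

0.2570 m/s


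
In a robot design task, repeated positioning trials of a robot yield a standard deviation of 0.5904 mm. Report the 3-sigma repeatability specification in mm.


repeatability = 3*sigma = 3*0.5904 = 1.7712

1.7712 mm


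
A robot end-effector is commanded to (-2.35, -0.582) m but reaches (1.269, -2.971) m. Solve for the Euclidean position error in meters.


dx = 1.269 - (-2.35) = 3.6190, dy = -2.971 - (-0.582) = -2.3890
err = sqrt(13.097161 + 5.707321) = 4.3364

4.3364 m


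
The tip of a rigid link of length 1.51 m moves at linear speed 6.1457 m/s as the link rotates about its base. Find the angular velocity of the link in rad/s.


omega = v / L = 6.1457 / 1.51 = 4.0700

4.0700 rad/s


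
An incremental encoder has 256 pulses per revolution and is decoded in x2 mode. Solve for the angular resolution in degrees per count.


resolution = 360 / (PPR * 2) = 360 / 512 = 0.7031

0.7031 degrees


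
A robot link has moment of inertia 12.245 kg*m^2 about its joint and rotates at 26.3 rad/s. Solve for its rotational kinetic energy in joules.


KE = (1/2)*I*omega^2 = 0.5*12.245*26.3^2 = 4234.8720

4234.8720 J


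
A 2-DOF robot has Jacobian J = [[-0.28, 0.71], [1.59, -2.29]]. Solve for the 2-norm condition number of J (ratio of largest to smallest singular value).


JJ^T eigenvalues: trace(JJ^T) = 8.3547, det(JJ^T) = det(J)^2 = 0.23785129
s_max^2 = (8.3547 + sqrt(68.84960693))/2 = 8.32613316
s_min^2 = (8.3547 - sqrt(68.84960693))/2 = 0.02856684
kappa = s_max/s_min = sqrt(8.32613316/0.02856684) = 17.0722

17.0722


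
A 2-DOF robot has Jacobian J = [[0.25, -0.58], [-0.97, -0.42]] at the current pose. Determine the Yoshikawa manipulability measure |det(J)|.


det(J) = 0.25*-0.42 - (-0.58)*(-0.97) = -0.6676
|det(J)| = 0.6676

0.6676


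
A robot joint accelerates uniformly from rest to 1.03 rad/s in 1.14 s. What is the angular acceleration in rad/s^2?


alpha = delta_omega / t = 1.03 / 1.14 = 0.9035

0.9035 rad/s^2


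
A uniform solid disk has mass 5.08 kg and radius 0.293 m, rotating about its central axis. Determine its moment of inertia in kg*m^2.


I = (1/2)*m*R^2 = 0.5*5.08*0.293^2 = 0.2181

0.2181 kg*m^2


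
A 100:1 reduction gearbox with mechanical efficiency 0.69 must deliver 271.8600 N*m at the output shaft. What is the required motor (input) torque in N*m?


tau_in = tau_out / (N * eta) = 271.8600 / (100 * 0.69) = 3.9400

3.9400 N*m


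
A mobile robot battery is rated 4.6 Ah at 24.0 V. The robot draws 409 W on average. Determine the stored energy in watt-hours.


E = capacity * V = 4.6*24.0 = 110.4000

110.4000 Wh


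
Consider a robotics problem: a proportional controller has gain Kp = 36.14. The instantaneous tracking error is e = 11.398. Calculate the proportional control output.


u_P = Kp * e = 36.14 * 11.398 = 411.9237

411.9237


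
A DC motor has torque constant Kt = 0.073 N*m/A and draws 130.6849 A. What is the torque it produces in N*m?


tau = Kt * I = 0.073*130.6849 = 9.5400

9.5400 N*m


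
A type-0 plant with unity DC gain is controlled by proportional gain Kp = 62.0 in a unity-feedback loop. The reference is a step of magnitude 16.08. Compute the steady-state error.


e_ss = R/(1 + Kp) = 16.08/(1 + 62.0) = 16.08/63.0000 = 0.2552

0.2552


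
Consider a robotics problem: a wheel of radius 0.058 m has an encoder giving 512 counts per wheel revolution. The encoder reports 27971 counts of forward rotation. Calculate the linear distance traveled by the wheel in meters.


revs = 27971/512 = 54.630859
d = revs * 2*pi*r = 54.630859 * 2*pi*0.058 = 19.9088

19.9088 m


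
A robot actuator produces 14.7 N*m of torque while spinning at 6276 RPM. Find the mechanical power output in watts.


omega = 6276 * 2*pi/60 = 657.221183 rad/s
P = tau * omega = 14.7 * 657.221183 = 9661.1514

9661.1514 W


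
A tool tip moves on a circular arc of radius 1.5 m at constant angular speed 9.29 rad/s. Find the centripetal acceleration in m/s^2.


a_c = omega^2 * r = 9.29^2 * 1.5 = 129.4561

129.4561 m/s^2


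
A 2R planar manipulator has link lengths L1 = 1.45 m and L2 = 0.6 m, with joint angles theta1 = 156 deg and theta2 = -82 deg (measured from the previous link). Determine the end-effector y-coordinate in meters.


y = L1*sin(th1) + L2*sin(th1+th2) = 1.45*sin(156 deg) + 0.6*sin(74 deg) = 1.1665

1.1665 m


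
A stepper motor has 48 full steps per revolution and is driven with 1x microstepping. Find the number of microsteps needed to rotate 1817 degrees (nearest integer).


step_size = 360/(48*1) = 360/48 = 7.500000 deg
n = 1817/(360/48) = 1817*48/360 = 242.2667 -> 242

242 steps


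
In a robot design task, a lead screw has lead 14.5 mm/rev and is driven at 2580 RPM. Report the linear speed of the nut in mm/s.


v = lead * (RPM/60) = 14.5*2580/60 = 623.5000

623.5000 mm/s


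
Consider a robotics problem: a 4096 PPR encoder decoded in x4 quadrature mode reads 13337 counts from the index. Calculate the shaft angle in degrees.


angle = counts * 360 / (PPR*4) = 13337 * 360 / 16384 = 293.0493

293.0493 degrees


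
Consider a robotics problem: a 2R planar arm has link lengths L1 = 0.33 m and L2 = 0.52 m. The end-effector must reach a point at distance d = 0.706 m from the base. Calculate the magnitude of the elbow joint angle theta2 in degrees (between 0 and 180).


cos(th2) = (d^2 - L1^2 - L2^2)/(2*L1*L2) = (0.706^2 - 0.33^2 - 0.52^2)/(2*0.33*0.52) = 0.34713287
th2 = acos(0.34713287) = 69.6880 deg

69.6880 degrees


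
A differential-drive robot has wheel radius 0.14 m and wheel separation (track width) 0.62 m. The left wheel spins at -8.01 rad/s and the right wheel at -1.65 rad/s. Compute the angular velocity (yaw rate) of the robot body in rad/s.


omega = r*(wR - wL)/L = 0.14*(-1.65 - (-8.01))/0.62 = 1.4361

1.4361 rad/s


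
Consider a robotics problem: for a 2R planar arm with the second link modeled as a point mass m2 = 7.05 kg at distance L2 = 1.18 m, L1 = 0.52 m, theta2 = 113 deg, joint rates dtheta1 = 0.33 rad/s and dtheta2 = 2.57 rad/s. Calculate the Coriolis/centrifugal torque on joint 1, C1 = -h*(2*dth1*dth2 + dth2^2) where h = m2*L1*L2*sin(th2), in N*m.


h = m2*L1*L2*sin(th2) = 7.05*0.52*1.18*sin(113 deg) = 3.981994
C1 = -h*(2*0.33*2.57 + 2.57^2) = -3.981994*8.3011 = -33.0549

-33.0549 N*m


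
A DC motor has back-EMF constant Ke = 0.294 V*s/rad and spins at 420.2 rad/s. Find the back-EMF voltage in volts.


V_emf = Ke * omega = 0.294*420.2 = 123.5388

123.5388 V


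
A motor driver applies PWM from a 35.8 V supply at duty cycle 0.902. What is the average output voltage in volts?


V_avg = V_supply * D = 35.8*0.902 = 32.2916

32.2916 V


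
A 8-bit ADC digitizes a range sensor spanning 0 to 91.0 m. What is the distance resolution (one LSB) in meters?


res = range / 2^n = 91.0/2^8 = 91.0/256 = 0.3555

0.3555 m


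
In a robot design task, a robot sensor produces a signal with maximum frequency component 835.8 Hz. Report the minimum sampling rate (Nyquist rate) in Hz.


f_s,min = 2*f_max = 2*835.8 = 1671.6000

1671.6000 Hz


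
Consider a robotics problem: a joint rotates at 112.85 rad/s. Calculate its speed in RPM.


RPM = 112.85 * 60/(2*pi) = 1077.6381

1077.6381 RPM


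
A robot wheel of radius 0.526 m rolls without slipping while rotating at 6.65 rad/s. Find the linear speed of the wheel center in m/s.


v = omega * r = 6.65 * 0.526 = 3.4979

3.4979 m/s


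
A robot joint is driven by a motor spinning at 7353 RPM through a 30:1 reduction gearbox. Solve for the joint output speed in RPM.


omega_joint = omega_motor / N = 7353 / 30 = 245.1000

245.1000 RPM


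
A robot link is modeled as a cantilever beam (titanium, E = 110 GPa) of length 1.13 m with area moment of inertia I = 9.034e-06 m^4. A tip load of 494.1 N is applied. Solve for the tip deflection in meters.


delta = F*L^3/(3*E*I) = 494.1*1.13^3/(3*1.100e+11*9.034e-06)
      = 712.9354077/2981220 = 2.3914e-04

2.3914e-04 m


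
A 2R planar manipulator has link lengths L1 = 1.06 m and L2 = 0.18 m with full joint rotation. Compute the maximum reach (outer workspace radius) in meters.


r_max = L1 + L2 = 1.06 + 0.18 = 1.2400

1.2400 m


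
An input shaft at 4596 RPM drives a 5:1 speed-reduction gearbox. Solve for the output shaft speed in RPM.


omega_out = omega_in / N = 4596 / 5 = 919.2000

919.2000 RPM


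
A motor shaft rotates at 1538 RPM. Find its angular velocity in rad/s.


omega = 1538 * 2*pi/60 = 161.0590

161.0590 rad/s


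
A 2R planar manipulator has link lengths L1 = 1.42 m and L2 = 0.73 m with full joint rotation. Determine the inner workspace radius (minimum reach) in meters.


r_min = |L1 - L2| = |1.42 - 0.73| = 0.6900

0.6900 m


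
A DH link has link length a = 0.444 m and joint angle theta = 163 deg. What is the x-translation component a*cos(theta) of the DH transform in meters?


a*cos(theta) = 0.444*cos(163 deg) = -0.4246

-0.4246 m


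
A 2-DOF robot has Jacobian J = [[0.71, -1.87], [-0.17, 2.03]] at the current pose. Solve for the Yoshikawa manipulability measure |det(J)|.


det(J) = 0.71*2.03 - (-1.87)*(-0.17) = 1.1234
|det(J)| = 1.1234

1.1234


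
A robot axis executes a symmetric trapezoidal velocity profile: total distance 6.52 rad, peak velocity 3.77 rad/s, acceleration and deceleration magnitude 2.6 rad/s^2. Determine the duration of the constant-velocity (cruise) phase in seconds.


t_acc = v/a = 1.450000 s, d_acc = v^2/(2a) = 2.733250 rad each
d_cruise = 6.52 - 2*2.733250 = 1.053500 rad
t_cruise = d_cruise/v = 1.053500/3.77 = 0.2794

0.2794 s


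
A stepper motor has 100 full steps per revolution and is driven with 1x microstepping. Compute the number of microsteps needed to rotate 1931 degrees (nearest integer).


step_size = 360/(100*1) = 360/100 = 3.600000 deg
n = 1931/(360/100) = 1931*100/360 = 536.3889 -> 536

536 steps


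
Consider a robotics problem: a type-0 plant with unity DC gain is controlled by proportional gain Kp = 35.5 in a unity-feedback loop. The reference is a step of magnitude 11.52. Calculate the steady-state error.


e_ss = R/(1 + Kp) = 11.52/(1 + 35.5) = 11.52/36.5000 = 0.3156

0.3156


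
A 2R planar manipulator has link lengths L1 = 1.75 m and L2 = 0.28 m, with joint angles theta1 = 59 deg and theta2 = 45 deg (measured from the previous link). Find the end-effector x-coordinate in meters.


x = L1*cos(th1) + L2*cos(th1+th2) = 1.75*cos(59 deg) + 0.28*cos(104 deg) = 0.8336

0.8336 m


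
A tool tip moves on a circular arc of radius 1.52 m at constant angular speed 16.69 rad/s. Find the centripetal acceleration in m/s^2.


a_c = omega^2 * r = 16.69^2 * 1.52 = 423.4053

423.4053 m/s^2


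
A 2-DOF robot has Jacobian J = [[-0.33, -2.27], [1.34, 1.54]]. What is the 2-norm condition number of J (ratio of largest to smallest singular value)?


JJ^T eigenvalues: trace(JJ^T) = 9.4290, det(JJ^T) = det(J)^2 = 6.41912896
s_max^2 = (9.4290 + sqrt(63.22952516))/2 = 8.69034976
s_min^2 = (9.4290 - sqrt(63.22952516))/2 = 0.73865024
kappa = s_max/s_min = sqrt(8.69034976/0.73865024) = 3.4300

3.4300


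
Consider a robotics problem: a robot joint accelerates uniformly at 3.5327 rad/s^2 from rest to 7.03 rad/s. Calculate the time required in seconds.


t = delta_omega / alpha = 7.03 / 3.5327 = 1.9900

1.9900 s


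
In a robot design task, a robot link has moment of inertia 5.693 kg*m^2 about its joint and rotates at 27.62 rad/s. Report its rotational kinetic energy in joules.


KE = (1/2)*I*omega^2 = 0.5*5.693*27.62^2 = 2171.4935

2171.4935 J


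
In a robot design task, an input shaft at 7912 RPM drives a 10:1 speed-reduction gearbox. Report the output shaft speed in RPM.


omega_out = omega_in / N = 7912 / 10 = 791.2000

791.2000 RPM


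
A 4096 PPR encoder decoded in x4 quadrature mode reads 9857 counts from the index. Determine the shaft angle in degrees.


angle = counts * 360 / (PPR*4) = 9857 * 360 / 16384 = 216.5845

216.5845 degrees


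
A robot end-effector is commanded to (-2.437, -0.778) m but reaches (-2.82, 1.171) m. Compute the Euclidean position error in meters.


dx = -2.82 - (-2.437) = -0.3830, dy = 1.171 - (-0.778) = 1.9490
err = sqrt(0.146689 + 3.798601) = 1.9863

1.9863 m


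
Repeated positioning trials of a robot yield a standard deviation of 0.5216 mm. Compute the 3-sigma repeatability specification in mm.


repeatability = 3*sigma = 3*0.5216 = 1.5648

1.5648 mm


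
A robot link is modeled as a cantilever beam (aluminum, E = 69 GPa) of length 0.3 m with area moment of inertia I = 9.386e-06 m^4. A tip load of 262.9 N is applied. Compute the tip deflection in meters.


delta = F*L^3/(3*E*I) = 262.9*0.3^3/(3*6.900e+10*9.386e-06)
      = 7.0983/1942902 = 3.6535e-06

3.6535e-06 m


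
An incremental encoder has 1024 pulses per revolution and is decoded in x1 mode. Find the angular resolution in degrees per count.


resolution = 360 / (PPR * 1) = 360 / 1024 = 0.3516

0.3516 degrees


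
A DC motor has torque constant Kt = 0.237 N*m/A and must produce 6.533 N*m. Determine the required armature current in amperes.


I = tau / Kt = 6.533/0.237 = 27.5654

27.5654 A


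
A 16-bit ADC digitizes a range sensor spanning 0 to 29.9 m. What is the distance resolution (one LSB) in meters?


res = range / 2^n = 29.9/2^16 = 29.9/65536 = 4.5624e-04

4.5624e-04 m


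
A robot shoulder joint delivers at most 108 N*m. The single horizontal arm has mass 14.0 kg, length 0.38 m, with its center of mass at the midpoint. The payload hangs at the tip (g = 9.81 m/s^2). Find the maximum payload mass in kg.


tau_arm = m_arm*g*(L/2) = 14.0*9.81*0.38/2 = 26.0946 N*m
tau_payload = tau_max - tau_arm = 108 - 26.0946 = 81.9054
m_payload = tau_payload / (g*L) = 81.9054 / (9.81*0.38) = 21.9715

21.9715 kg


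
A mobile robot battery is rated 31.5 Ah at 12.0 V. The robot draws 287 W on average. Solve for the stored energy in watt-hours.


E = capacity * V = 31.5*12.0 = 378.0000

378.0000 Wh


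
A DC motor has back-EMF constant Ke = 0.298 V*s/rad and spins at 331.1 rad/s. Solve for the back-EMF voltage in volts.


V_emf = Ke * omega = 0.298*331.1 = 98.6678

98.6678 V


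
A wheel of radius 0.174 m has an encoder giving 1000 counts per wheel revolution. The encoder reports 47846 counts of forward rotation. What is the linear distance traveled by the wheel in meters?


revs = 47846/1000 = 47.846000
d = revs * 2*pi*r = 47.846000 * 2*pi*0.174 = 52.3088

52.3088 m


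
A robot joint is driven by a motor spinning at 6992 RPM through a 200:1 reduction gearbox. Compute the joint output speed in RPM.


omega_joint = omega_motor / N = 6992 / 200 = 34.9600

34.9600 RPM


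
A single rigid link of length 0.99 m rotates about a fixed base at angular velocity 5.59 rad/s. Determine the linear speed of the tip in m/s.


v = L*omega = 0.99 * 5.59 = 5.5341

5.5341 m/s


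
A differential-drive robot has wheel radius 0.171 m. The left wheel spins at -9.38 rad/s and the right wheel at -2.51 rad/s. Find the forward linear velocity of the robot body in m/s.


v = r*(wR + wL)/2 = 0.171*(-2.51 + -9.38)/2 = -1.0166

-1.0166 m/s


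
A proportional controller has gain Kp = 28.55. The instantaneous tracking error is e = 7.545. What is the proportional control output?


u_P = Kp * e = 28.55 * 7.545 = 215.4098

215.4098


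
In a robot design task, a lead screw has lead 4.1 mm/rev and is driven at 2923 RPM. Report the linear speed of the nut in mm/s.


v = lead * (RPM/60) = 4.1*2923/60 = 199.7383

199.7383 mm/s


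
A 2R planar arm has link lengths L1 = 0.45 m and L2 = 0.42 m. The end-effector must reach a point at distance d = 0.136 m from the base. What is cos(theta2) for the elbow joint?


cos(th2) = (d^2 - L1^2 - L2^2)/(2*L1*L2) = (0.136^2 - 0.45^2 - 0.42^2)/(2*0.45*0.42) = -0.9534

-0.9534


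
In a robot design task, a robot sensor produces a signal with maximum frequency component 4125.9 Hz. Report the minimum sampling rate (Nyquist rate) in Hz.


f_s,min = 2*f_max = 2*4125.9 = 8251.8000

8251.8000 Hz


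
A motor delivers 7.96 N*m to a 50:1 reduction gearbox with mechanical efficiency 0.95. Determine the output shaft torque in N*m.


tau_out = tau_in * N * eta = 7.96 * 50 * 0.95 = 378.1000

378.1000 N*m


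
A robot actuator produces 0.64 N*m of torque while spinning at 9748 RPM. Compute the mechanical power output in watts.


omega = 9748 * 2*pi/60 = 1020.808173 rad/s
P = tau * omega = 0.64 * 1020.808173 = 653.3172

653.3172 W


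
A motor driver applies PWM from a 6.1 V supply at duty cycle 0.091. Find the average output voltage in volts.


V_avg = V_supply * D = 6.1*0.091 = 0.5551

0.5551 V


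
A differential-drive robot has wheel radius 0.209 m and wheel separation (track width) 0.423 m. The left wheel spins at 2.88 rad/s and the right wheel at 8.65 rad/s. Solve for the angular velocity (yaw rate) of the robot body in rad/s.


omega = r*(wR - wL)/L = 0.209*(8.65 - (2.88))/0.423 = 2.8509

2.8509 rad/s


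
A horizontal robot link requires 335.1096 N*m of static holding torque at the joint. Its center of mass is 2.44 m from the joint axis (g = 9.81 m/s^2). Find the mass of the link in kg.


m = tau / (g*L) = 335.1096 / (9.81 * 2.44) = 14.0000

14.0000 kg


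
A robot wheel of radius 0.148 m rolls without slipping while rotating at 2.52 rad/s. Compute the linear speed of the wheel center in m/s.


v = omega * r = 2.52 * 0.148 = 0.3730

0.3730 m/s


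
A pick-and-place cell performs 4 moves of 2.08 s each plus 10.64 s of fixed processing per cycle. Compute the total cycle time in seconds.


T = 4*2.08 + 10.64 = 18.9600

18.9600 s


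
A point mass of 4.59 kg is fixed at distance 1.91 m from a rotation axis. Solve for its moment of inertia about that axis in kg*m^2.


I = m*r^2 = 4.59*1.91^2 = 16.7448

16.7448 kg*m^2


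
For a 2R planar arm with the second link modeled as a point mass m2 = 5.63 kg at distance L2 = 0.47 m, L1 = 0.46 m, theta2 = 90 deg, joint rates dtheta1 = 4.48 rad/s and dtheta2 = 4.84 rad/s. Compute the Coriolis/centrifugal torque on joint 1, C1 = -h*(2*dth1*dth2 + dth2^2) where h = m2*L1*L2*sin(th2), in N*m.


h = m2*L1*L2*sin(th2) = 5.63*0.46*0.47*sin(90 deg) = 1.217206
C1 = -h*(2*4.48*4.84 + 4.84^2) = -1.217206*66.7920 = -81.2996

-81.2996 N*m


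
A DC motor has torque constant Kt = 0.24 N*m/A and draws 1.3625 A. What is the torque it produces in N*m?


tau = Kt * I = 0.24*1.3625 = 0.3270

0.3270 N*m


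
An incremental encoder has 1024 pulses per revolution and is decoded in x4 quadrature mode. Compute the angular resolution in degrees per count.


resolution = 360 / (PPR * 4) = 360 / 4096 = 0.0879

0.0879 degrees


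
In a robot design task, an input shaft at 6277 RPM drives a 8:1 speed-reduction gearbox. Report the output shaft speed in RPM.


omega_out = omega_in / N = 6277 / 8 = 784.6250

784.6250 RPM


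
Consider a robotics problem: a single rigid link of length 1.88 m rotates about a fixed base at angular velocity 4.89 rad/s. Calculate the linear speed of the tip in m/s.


v = L*omega = 1.88 * 4.89 = 9.1932

9.1932 m/s


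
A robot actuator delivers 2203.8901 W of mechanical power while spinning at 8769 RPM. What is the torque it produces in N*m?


omega = 8769 * 2*pi/60 = 918.287533 rad/s
tau = P / omega = 2203.8901 / 918.287533 = 2.4000

2.4000 N*m


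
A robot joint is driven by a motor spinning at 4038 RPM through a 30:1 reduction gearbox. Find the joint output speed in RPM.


omega_joint = omega_motor / N = 4038 / 30 = 134.6000

134.6000 RPM


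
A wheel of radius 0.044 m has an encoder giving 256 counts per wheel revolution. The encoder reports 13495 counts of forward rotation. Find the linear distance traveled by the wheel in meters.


revs = 13495/256 = 52.714844
d = revs * 2*pi*r = 52.714844 * 2*pi*0.044 = 14.5736

14.5736 m


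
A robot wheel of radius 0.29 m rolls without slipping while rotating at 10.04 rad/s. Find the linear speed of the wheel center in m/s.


v = omega * r = 10.04 * 0.29 = 2.9116

2.9116 m/s


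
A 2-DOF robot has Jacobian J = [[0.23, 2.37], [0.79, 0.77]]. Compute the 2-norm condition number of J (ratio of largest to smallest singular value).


JJ^T eigenvalues: trace(JJ^T) = 6.8868, det(JJ^T) = det(J)^2 = 2.87370304
s_max^2 = (6.8868 + sqrt(35.93320208))/2 = 6.44061546
s_min^2 = (6.8868 - sqrt(35.93320208))/2 = 0.44618454
kappa = s_max/s_min = sqrt(6.44061546/0.44618454) = 3.7993

3.7993


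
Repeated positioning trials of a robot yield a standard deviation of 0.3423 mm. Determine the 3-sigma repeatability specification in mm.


repeatability = 3*sigma = 3*0.3423 = 1.0269

1.0269 mm


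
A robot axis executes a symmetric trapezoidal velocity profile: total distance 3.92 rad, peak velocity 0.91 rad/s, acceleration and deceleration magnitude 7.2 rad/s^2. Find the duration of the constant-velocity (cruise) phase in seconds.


t_acc = v/a = 0.126389 s, d_acc = v^2/(2a) = 0.057507 rad each
d_cruise = 3.92 - 2*0.057507 = 3.804986 rad
t_cruise = d_cruise/v = 3.804986/0.91 = 4.1813

4.1813 s


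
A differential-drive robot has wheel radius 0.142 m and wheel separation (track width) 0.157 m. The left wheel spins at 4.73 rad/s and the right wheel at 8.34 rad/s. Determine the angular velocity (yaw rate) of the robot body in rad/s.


omega = r*(wR - wL)/L = 0.142*(8.34 - (4.73))/0.157 = 3.2651

3.2651 rad/s


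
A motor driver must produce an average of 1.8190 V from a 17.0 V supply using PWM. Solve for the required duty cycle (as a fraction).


D = V_avg/V_supply = 1.8190/17.0 = 0.1070

0.1070


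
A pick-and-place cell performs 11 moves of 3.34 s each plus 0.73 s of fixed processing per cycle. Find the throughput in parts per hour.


T_cycle = 11*3.34 + 0.73 = 37.4700 s
rate = 3600/T = 96.0769

96.0769 parts/hour


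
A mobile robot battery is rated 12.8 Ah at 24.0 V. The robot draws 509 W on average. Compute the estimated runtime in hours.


E = 12.8*24.0 = 307.2000 Wh
t = E/P = 307.2000/509 = 0.6035

0.6035 hours


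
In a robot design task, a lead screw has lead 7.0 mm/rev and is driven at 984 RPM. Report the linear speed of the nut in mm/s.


v = lead * (RPM/60) = 7.0*984/60 = 114.8000

114.8000 mm/s


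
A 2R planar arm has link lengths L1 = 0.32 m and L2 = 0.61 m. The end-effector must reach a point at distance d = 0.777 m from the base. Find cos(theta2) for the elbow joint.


cos(th2) = (d^2 - L1^2 - L2^2)/(2*L1*L2) = (0.777^2 - 0.32^2 - 0.61^2)/(2*0.32*0.61) = 0.3310

0.3310


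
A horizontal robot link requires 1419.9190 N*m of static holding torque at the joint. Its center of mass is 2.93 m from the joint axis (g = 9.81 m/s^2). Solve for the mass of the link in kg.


m = tau / (g*L) = 1419.9190 / (9.81 * 2.93) = 49.4000

49.4000 kg


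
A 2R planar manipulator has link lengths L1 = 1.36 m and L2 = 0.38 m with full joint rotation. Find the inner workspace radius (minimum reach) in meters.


r_min = |L1 - L2| = |1.36 - 0.38| = 0.9800

0.9800 m


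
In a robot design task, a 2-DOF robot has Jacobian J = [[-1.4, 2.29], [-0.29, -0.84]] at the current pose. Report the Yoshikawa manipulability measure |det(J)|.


det(J) = -1.4*-0.84 - (2.29)*(-0.29) = 1.8401
|det(J)| = 1.8401

1.8401


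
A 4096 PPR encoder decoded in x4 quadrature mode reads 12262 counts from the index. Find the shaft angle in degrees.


angle = counts * 360 / (PPR*4) = 12262 * 360 / 16384 = 269.4287

269.4287 degrees


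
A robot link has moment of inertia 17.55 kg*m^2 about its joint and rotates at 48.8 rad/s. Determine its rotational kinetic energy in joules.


KE = (1/2)*I*omega^2 = 0.5*17.55*48.8^2 = 20897.1360

20897.1360 J


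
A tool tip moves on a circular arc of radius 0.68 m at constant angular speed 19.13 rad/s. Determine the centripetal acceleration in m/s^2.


a_c = omega^2 * r = 19.13^2 * 0.68 = 248.8507

248.8507 m/s^2


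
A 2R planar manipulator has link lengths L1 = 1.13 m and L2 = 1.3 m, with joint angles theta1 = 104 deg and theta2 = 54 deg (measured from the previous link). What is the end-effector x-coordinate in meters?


x = L1*cos(th1) + L2*cos(th1+th2) = 1.13*cos(104 deg) + 1.3*cos(158 deg) = -1.4787

-1.4787 m


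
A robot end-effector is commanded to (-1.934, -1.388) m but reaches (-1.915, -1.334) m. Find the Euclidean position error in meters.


dx = -1.915 - (-1.934) = 0.0190, dy = -1.334 - (-1.388) = 0.0540
err = sqrt(0.000361 + 0.002916) = 0.0572

0.0572 m


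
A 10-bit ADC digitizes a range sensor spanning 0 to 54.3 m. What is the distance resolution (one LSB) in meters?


res = range / 2^n = 54.3/2^10 = 54.3/1024 = 0.0530

0.0530 m


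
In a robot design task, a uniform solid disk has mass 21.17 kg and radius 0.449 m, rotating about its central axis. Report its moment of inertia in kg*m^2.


I = (1/2)*m*R^2 = 0.5*21.17*0.449^2 = 2.1339

2.1339 kg*m^2


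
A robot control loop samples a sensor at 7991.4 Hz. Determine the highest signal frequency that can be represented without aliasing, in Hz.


f_max = f_s/2 = 7991.4/2 = 3995.7000

3995.7000 Hz


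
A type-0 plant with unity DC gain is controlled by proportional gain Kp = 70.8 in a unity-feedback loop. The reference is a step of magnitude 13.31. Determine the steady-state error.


e_ss = R/(1 + Kp) = 13.31/(1 + 70.8) = 13.31/71.8000 = 0.1854

0.1854


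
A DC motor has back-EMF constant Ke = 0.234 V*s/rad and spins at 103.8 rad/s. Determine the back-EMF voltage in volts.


V_emf = Ke * omega = 0.234*103.8 = 24.2892

24.2892 V


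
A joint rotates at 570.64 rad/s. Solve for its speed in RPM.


RPM = 570.64 * 60/(2*pi) = 5449.2106

5449.2106 RPM


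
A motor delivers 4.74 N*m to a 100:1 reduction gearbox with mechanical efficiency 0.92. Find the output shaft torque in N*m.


tau_out = tau_in * N * eta = 4.74 * 100 * 0.92 = 436.0800

436.0800 N*m


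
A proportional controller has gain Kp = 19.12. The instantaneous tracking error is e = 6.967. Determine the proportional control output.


u_P = Kp * e = 19.12 * 6.967 = 133.2090

133.2090


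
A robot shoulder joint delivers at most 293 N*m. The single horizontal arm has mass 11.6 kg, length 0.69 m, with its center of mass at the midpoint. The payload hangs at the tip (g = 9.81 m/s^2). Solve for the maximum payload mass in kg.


tau_arm = m_arm*g*(L/2) = 11.6*9.81*0.69/2 = 39.2596 N*m
tau_payload = tau_max - tau_arm = 293 - 39.2596 = 253.7404
m_payload = tau_payload / (g*L) = 253.7404 / (9.81*0.69) = 37.4862

37.4862 kg


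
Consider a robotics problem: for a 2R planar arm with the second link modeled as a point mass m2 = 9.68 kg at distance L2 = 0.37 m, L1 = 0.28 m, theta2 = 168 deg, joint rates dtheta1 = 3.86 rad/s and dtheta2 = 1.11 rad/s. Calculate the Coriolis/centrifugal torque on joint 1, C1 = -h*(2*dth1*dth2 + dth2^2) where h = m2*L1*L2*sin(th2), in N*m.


h = m2*L1*L2*sin(th2) = 9.68*0.28*0.37*sin(168 deg) = 0.208504
C1 = -h*(2*3.86*1.11 + 1.11^2) = -0.208504*9.8013 = -2.0436

-2.0436 N*m


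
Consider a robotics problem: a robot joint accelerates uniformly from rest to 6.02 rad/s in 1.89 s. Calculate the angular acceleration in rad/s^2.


alpha = delta_omega / t = 6.02 / 1.89 = 3.1852

3.1852 rad/s^2


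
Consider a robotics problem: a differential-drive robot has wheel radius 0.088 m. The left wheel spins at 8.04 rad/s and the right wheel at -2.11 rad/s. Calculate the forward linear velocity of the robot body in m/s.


v = r*(wR + wL)/2 = 0.088*(-2.11 + 8.04)/2 = 0.2609

0.2609 m/s


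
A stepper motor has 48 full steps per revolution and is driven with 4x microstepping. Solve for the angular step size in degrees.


step = 360/(48*4) = 360/192 = 1.8750

1.8750 degrees


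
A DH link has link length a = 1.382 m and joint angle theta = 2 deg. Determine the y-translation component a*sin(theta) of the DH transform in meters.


a*sin(theta) = 1.382*sin(2 deg) = 0.0482

0.0482 m


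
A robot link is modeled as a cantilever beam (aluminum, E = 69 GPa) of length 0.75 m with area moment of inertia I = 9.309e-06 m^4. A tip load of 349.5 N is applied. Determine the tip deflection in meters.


delta = F*L^3/(3*E*I) = 349.5*0.75^3/(3*6.900e+10*9.309e-06)
      = 147.4453125/1926963 = 7.6517e-05

7.6517e-05 m


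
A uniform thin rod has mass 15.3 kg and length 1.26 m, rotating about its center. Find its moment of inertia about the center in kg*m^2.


I = (1/12)*m*L^2 = (1/12)*15.3*1.26^2 = 2.0242

2.0242 kg*m^2


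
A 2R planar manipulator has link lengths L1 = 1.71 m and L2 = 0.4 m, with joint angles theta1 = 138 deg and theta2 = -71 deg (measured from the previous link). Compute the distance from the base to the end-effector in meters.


x = L1*cos(th1) + L2*cos(th1+th2) = -1.114485
y = L1*sin(th1) + L2*sin(th1+th2) = 1.512415
d = sqrt(x^2 + y^2) = sqrt(1.242077 + 2.287399) = 1.8787

1.8787 m


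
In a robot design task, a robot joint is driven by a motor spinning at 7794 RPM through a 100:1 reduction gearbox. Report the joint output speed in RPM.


omega_joint = omega_motor / N = 7794 / 100 = 77.9400

77.9400 RPM


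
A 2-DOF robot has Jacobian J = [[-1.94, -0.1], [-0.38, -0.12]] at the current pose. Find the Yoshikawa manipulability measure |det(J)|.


det(J) = -1.94*-0.12 - (-0.1)*(-0.38) = 0.1948
|det(J)| = 0.1948

0.1948


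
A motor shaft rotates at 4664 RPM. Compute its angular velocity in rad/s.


omega = 4664 * 2*pi/60 = 488.4129

488.4129 rad/s


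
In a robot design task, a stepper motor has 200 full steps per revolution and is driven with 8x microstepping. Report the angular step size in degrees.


step = 360/(200*8) = 360/1600 = 0.2250

0.2250 degrees


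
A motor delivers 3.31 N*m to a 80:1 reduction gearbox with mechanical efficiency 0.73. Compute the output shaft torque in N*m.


tau_out = tau_in * N * eta = 3.31 * 80 * 0.73 = 193.3040

193.3040 N*m


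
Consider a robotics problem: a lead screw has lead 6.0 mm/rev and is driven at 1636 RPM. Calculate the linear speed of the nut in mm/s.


v = lead * (RPM/60) = 6.0*1636/60 = 163.6000

163.6000 mm/s


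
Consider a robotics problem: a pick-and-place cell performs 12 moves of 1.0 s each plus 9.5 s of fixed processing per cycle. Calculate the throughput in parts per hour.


T_cycle = 12*1.0 + 9.5 = 21.5000 s
rate = 3600/T = 167.4419

167.4419 parts/hour


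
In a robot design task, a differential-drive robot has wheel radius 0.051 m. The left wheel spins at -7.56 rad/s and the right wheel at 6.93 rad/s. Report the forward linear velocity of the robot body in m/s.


v = r*(wR + wL)/2 = 0.051*(6.93 + -7.56)/2 = -0.0161

-0.0161 m/s


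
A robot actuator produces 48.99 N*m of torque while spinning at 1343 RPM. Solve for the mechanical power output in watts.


omega = 1343 * 2*pi/60 = 140.638631 rad/s
P = tau * omega = 48.99 * 140.638631 = 6889.8865

6889.8865 W


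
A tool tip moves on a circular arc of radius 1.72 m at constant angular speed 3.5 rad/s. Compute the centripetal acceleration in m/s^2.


a_c = omega^2 * r = 3.5^2 * 1.72 = 21.0700

21.0700 m/s^2


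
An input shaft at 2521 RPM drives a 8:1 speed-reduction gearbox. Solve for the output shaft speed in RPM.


omega_out = omega_in / N = 2521 / 8 = 315.1250

315.1250 RPM


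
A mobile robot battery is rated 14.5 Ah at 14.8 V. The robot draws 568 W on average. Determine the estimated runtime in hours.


E = 14.5*14.8 = 214.6000 Wh
t = E/P = 214.6000/568 = 0.3778

0.3778 hours


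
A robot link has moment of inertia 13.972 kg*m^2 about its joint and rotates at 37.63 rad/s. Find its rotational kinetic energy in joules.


KE = (1/2)*I*omega^2 = 0.5*13.972*37.63^2 = 9892.2941

9892.2941 J


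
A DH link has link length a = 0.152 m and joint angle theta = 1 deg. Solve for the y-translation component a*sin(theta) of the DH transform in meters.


a*sin(theta) = 0.152*sin(1 deg) = 0.0027

0.0027 m


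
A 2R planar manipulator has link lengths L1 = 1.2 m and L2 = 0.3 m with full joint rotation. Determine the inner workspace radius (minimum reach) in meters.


r_min = |L1 - L2| = |1.2 - 0.3| = 0.9000

0.9000 m


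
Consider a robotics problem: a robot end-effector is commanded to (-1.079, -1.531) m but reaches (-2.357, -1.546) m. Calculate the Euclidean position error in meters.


dx = -2.357 - (-1.079) = -1.2780, dy = -1.546 - (-1.531) = -0.0150
err = sqrt(1.633284 + 0.000225) = 1.2781

1.2781 m


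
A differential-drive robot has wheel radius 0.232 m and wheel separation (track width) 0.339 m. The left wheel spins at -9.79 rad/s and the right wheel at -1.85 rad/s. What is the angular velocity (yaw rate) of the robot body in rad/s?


omega = r*(wR - wL)/L = 0.232*(-1.85 - (-9.79))/0.339 = 5.4339

5.4339 rad/s


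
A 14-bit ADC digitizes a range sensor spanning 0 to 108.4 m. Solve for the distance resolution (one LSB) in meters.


res = range / 2^n = 108.4/2^14 = 108.4/16384 = 0.0066

0.0066 m


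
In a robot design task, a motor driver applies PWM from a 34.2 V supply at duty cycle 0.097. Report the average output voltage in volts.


V_avg = V_supply * D = 34.2*0.097 = 3.3174

3.3174 V


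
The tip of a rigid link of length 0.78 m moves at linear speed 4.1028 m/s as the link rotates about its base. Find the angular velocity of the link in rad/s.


omega = v / L = 4.1028 / 0.78 = 5.2600

5.2600 rad/s


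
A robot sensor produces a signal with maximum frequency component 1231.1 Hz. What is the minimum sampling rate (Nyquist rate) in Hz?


f_s,min = 2*f_max = 2*1231.1 = 2462.2000

2462.2000 Hz


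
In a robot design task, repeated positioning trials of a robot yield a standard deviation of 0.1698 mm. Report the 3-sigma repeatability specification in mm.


repeatability = 3*sigma = 3*0.1698 = 0.5094

0.5094 mm


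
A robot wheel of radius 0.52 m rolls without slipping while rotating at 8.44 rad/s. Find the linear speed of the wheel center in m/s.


v = omega * r = 8.44 * 0.52 = 4.3888

4.3888 m/s


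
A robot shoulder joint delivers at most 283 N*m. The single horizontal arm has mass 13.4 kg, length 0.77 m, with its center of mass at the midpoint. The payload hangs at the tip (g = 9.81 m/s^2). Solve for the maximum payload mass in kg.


tau_arm = m_arm*g*(L/2) = 13.4*9.81*0.77/2 = 50.6098 N*m
tau_payload = tau_max - tau_arm = 283 - 50.6098 = 232.3902
m_payload = tau_payload / (g*L) = 232.3902 / (9.81*0.77) = 30.7651

30.7651 kg


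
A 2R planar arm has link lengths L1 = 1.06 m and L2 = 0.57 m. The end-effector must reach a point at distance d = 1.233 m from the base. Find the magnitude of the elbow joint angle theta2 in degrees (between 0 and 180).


cos(th2) = (d^2 - L1^2 - L2^2)/(2*L1*L2) = (1.233^2 - 1.06^2 - 0.57^2)/(2*1.06*0.57) = 0.05940831
th2 = acos(0.05940831) = 86.5941 deg

86.5941 degrees


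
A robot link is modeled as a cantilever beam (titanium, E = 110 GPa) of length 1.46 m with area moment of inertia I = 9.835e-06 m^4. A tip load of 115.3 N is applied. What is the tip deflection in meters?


delta = F*L^3/(3*E*I) = 115.3*1.46^3/(3*1.100e+11*9.835e-06)
      = 358.8292808/3245550 = 1.1056e-04

1.1056e-04 m


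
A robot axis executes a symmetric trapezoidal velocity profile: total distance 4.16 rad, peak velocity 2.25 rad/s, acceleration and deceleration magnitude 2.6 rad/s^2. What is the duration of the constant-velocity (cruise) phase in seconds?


t_acc = v/a = 0.865385 s, d_acc = v^2/(2a) = 0.973558 rad each
d_cruise = 4.16 - 2*0.973558 = 2.212884 rad
t_cruise = d_cruise/v = 2.212884/2.25 = 0.9835

0.9835 s


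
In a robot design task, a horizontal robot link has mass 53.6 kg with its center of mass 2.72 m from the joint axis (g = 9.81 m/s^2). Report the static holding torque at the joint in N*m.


tau = m*g*L = 53.6 * 9.81 * 2.72 = 1430.2195

1430.2195 N*m


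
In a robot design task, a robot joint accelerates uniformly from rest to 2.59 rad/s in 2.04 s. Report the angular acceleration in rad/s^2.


alpha = delta_omega / t = 2.59 / 2.04 = 1.2696

1.2696 rad/s^2


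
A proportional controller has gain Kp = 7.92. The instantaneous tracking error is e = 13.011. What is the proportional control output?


u_P = Kp * e = 7.92 * 13.011 = 103.0471

103.0471


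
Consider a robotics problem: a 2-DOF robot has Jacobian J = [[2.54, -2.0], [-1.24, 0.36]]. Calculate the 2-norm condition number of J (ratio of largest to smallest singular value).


JJ^T eigenvalues: trace(JJ^T) = 12.1188, det(JJ^T) = det(J)^2 = 2.45110336
s_max^2 = (12.1188 + sqrt(137.06090000))/2 = 11.91305057
s_min^2 = (12.1188 - sqrt(137.06090000))/2 = 0.20574943
kappa = s_max/s_min = sqrt(11.91305057/0.20574943) = 7.6093

7.6093


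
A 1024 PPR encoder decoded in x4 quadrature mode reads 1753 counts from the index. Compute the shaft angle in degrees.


angle = counts * 360 / (PPR*4) = 1753 * 360 / 4096 = 154.0723

154.0723 degrees


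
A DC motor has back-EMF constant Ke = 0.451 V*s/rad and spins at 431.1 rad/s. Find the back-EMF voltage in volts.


V_emf = Ke * omega = 0.451*431.1 = 194.4261

194.4261 V


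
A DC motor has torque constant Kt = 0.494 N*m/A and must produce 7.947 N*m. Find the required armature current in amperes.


I = tau / Kt = 7.947/0.494 = 16.0870

16.0870 A


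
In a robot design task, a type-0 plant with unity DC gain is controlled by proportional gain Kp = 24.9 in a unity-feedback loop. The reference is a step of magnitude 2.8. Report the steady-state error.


e_ss = R/(1 + Kp) = 2.8/(1 + 24.9) = 2.8/25.9000 = 0.1081

0.1081


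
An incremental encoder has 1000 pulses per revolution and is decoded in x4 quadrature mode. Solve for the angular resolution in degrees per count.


resolution = 360 / (PPR * 4) = 360 / 4000 = 0.0900

0.0900 degrees
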